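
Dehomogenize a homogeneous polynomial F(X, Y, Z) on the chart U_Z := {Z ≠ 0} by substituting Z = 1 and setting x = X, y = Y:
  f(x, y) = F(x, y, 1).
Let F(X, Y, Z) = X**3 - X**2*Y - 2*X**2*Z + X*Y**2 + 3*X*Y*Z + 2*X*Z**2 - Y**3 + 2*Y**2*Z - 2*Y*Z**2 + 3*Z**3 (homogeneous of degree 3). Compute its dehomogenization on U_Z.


f(x, y) = x**3 - x**2*y - 2*x**2 + x*y**2 + 3*x*y + 2*x - y**3 + 2*y**2 - 2*y + 3

On U_Z we set Z = 1. Each monomial c·X^i·Y^j·Z^k in F becomes c·x^i·y^j·1^k = c·x^i·y^j.
Substituting Z = 1: F(X, Y, 1) = x**3 - x**2*y - 2*x**2 + x*y**2 + 3*x*y + 2*x - y**3 + 2*y**2 - 2*y + 3.
Note: deg(f) ≤ deg(F) = 3; strict inequality happens when F is divisible by Z (lost terms).


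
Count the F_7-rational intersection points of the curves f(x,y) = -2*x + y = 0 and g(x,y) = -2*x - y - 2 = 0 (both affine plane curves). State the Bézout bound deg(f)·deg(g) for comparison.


Common zeros: {(3, 6)}; count = 1; Bézout bound = 1.

deg(f) = 1, deg(g) = 1, so Bézout bound = 1.
Scan x ∈ F_7. For each x, list the y ∈ F_7 with f(x, y) ≡ 0 and those with g(x, y) ≡ 0 (mod 7); the common zeros in that column are the intersection.
  x = 0: f ≡ 0 at y ∈ {0}; g ≡ 0 at y ∈ {5}; common: ∅.
  x = 1: f ≡ 0 at y ∈ {2}; g ≡ 0 at y ∈ {3}; common: ∅.
  x = 2: f ≡ 0 at y ∈ {4}; g ≡ 0 at y ∈ {1}; common: ∅.
  x = 3: f ≡ 0 at y ∈ {6}; g ≡ 0 at y ∈ {6}; common: {6}.
  x = 4: f ≡ 0 at y ∈ {1}; g ≡ 0 at y ∈ {4}; common: ∅.
  x = 5: f ≡ 0 at y ∈ {3}; g ≡ 0 at y ∈ {2}; common: ∅.
  x = 6: f ≡ 0 at y ∈ {5}; g ≡ 0 at y ∈ {0}; common: ∅.
Collecting: common zeros = {(3, 6)}, so the count is 1.
Comparison with the Bézout bound: 1 ≤ 1 = deg(f)·deg(g), as expected for curves with no common component (the bound is attained).


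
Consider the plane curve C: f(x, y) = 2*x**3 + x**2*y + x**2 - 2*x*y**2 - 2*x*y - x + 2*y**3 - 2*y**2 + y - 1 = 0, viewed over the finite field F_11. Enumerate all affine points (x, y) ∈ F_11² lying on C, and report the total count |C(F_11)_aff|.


Affine F_11-points: {(0, 1), (0, 4), (0, 7), (2, 2), (4, 4), (5, 1), (6, 6), (9, 0), (9, 3), (9, 7), (10, 4)}; count = 11.

For each of the 121 pairs (x, y) ∈ F_11², evaluate f(x, y) mod 11. Record the zeros.
  x = 0: [0↦10, 1↦0, 2↦9, 3↦5, 4↦0, 5↦6, 6↦2, 7↦0, 8↦1, 9↦6, 10↦5]  zeros at y ∈ {1, 4, 7}
  x = 1: [0↦1, 1↦10, 2↦1, 3↦8, 4↦10, 5↦8, 6↦3, 7↦7, 8↦10, 9↦2, 10↦6]  zeros at y ∈ ∅
  x = 2: [0↦6, 1↦3, 2↦0, 3↦9, 4↦9, 5↦1, 6↦8, 7↦9, 8↦5, 9↦8, 10↦8]  zeros at y ∈ {2}
  x = 3: [0↦4, 1↦2, 2↦7, 3↦9, 4↦9, 5↦8, 6↦7, 7↦7, 8↦9, 9↦3, 10↦1]  zeros at y ∈ ∅
  x = 4: [0↦7, 1↦8, 2↦1, 3↦9, 4↦0, 5↦8, 6↦1, 7↦2, 8↦1, 9↦10, 10↦8]  zeros at y ∈ {4}
  x = 5: [0↦5, 1↦0, 2↦5, 3↦10, 4↦5, 5↦2, 6↦2, 7↦6, 8↦4, 9↦8, 10↦8]  zeros at y ∈ {1}
  x = 6: [0↦10, 1↦1, 2↦9, 3↦2, 4↦3, 5↦2, 6↦0, 7↦9, 8↦8, 9↦9, 10↦2]  zeros at y ∈ {6}
  x = 7: [0↦1, 1↦1, 2↦3, 3↦8, 4↦6, 5↦9, 6↦7, 7↦1, 8↦3, 9↦3, 10↦2]  zeros at y ∈ ∅
  x = 8: [0↦1, 1↦1, 2↦10, 3↦7, 4↦4, 5↦2, 6↦2, 7↦5, 8↦1, 9↦2, 10↦9]  zeros at y ∈ ∅
  x = 9: [0↦0, 1↦2, 2↦9, 3↦0, 4↦9, 5↦4, 6↦8, 7↦0, 8↦3, 9↦7, 10↦2]  zeros at y ∈ {0, 3, 7}
  x = 10: [0↦10, 1↦5, 2↦1, 3↦10, 4↦0, 5↦5, 6↦4, 7↦9, 8↦10, 9↦8, 10↦4]  zeros at y ∈ {4}
Collecting zeros: affine points = {(0, 1), (0, 4), (0, 7), (2, 2), (4, 4), (5, 1), (6, 6), (9, 0), (9, 3), (9, 7), (10, 4)}.
Total count |C(F_11)_aff| = 11.


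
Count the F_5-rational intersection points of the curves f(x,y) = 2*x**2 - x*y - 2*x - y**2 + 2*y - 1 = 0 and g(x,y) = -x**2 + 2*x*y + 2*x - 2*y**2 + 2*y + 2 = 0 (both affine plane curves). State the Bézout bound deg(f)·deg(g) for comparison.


Common zeros: ∅; count = 0; Bézout bound = 4.

deg(f) = 2, deg(g) = 2, so Bézout bound = 4.
Scan x ∈ F_5. For each x, list the y ∈ F_5 with f(x, y) ≡ 0 and those with g(x, y) ≡ 0 (mod 5); the common zeros in that column are the intersection.
  x = 0: f ≡ 0 at y ∈ {1}; g ≡ 0 at y ∈ {3}; common: ∅.
  x = 1: f ≡ 0 at y ∈ ∅; g ≡ 0 at y ∈ {1}; common: ∅.
  x = 2: f ≡ 0 at y ∈ ∅; g ≡ 0 at y ∈ ∅; common: ∅.
  x = 3: f ≡ 0 at y ∈ {2}; g ≡ 0 at y ∈ {1, 3}; common: ∅.
  x = 4: f ≡ 0 at y ∈ {1, 2}; g ≡ 0 at y ∈ ∅; common: ∅.
Collecting: common zeros = ∅, so the count is 0.
Comparison with the Bézout bound: 0 ≤ 4 = deg(f)·deg(g), as expected for curves with no common component (the affine F_5-count falls short of the bound because intersections may lie at infinity, over extension fields, or carry multiplicity).


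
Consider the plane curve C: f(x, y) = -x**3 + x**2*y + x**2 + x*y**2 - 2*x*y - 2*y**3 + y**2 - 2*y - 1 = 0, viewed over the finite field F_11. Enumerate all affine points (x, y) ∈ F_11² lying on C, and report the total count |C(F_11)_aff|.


Affine F_11-points: {(0, 4), (2, 6), (3, 9), (4, 2), (6, 1), (8, 1), (8, 10), (9, 0), (9, 7), (9, 9), (10, 1)}; count = 11.

For each of the 121 pairs (x, y) ∈ F_11², evaluate f(x, y) mod 11. Record the zeros.
  x = 0: [0↦10, 1↦7, 2↦5, 3↦3, 4↦0, 5↦6, 6↦9, 7↦8, 8↦2, 9↦1, 10↦4]  zeros at y ∈ {4}
  x = 1: [0↦10, 1↦7, 2↦7, 3↦9, 4↦1, 5↦4, 6↦6, 7↦6, 8↦3, 9↦7, 10↦6]  zeros at y ∈ ∅
  x = 2: [0↦6, 1↦5, 2↦9, 3↦6, 4↦6, 5↦8, 6↦0, 7↦3, 8↦5, 9↦5, 10↦2]  zeros at y ∈ {6}
  x = 3: [0↦3, 1↦6, 2↦5, 3↦10, 4↦9, 5↦1, 6↦7, 7↦4, 8↦2, 9↦0, 10↦8]  zeros at y ∈ {9}
  x = 4: [0↦6, 1↦4, 2↦0, 3↦4, 4↦4, 5↦10, 6↦10, 7↦3, 8↦10, 9↦8, 10↦7]  zeros at y ∈ {2}
  x = 5: [0↦9, 1↦4, 2↦10, 3↦4, 4↦7, 5↦7, 6↦3, 7↦5, 8↦1, 9↦1, 10↦4]  zeros at y ∈ ∅
  x = 6: [0↦6, 1↦0, 2↦7, 3↦4, 4↦1, 5↦8, 6↦2, 7↦4, 8↦2, 9↦6, 10↦4]  zeros at y ∈ {1}
  x = 7: [0↦2, 1↦8, 2↦7, 3↦9, 4↦2, 5↦7, 6↦1, 7↦5, 8↦7, 9↦6, 10↦1]  zeros at y ∈ ∅
  x = 8: [0↦2, 1↦0, 2↦4, 3↦2, 4↦4, 5↦9, 6↦5, 7↦2, 8↦10, 9↦6, 10↦0]  zeros at y ∈ {1, 10}
  x = 9: [0↦0, 1↦3, 2↦3, 3↦10, 4↦1, 5↦8, 6↦8, 7↦0, 8↦5, 9↦0, 10↦6]  zeros at y ∈ {0, 7, 9}
  x = 10: [0↦1, 1↦0, 2↦9, 3↦5, 4↦9, 5↦9, 6↦4, 7↦4, 8↦8, 9↦4, 10↦2]  zeros at y ∈ {1}
Collecting zeros: affine points = {(0, 4), (2, 6), (3, 9), (4, 2), (6, 1), (8, 1), (8, 10), (9, 0), (9, 7), (9, 9), (10, 1)}.
Total count |C(F_11)_aff| = 11.


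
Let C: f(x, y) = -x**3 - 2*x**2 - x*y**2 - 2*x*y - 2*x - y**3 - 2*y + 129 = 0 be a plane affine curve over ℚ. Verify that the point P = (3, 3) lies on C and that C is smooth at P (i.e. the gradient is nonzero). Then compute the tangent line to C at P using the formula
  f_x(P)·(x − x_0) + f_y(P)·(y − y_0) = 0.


Tangent line at P: -56*x - 53*y + 327 = 0.

Step 1: f(3, 3) = 0, so P lies on C.
Step 2: partial derivatives
  f_x(x, y) = -3*x**2 - 4*x - y**2 - 2*y - 2, f_y(x, y) = -2*x*y - 2*x - 3*y**2 - 2.
  f_x(P) = -56, f_y(P) = -53 (gradient nonzero, so P is smooth).
Step 3: tangent line at P: -56·(x − 3) + -53·(y − 3) = 0.
Expanding: -56*x - 53*y + 327 = 0.


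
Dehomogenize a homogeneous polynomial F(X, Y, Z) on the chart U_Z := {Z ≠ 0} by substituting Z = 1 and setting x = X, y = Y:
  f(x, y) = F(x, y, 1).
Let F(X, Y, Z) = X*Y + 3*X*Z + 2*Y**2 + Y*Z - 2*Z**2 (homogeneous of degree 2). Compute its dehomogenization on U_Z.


f(x, y) = x*y + 3*x + 2*y**2 + y - 2

On U_Z we set Z = 1. Each monomial c·X^i·Y^j·Z^k in F becomes c·x^i·y^j·1^k = c·x^i·y^j.
Substituting Z = 1: F(X, Y, 1) = x*y + 3*x + 2*y**2 + y - 2.
Note: deg(f) ≤ deg(F) = 2; strict inequality happens when F is divisible by Z (lost terms).


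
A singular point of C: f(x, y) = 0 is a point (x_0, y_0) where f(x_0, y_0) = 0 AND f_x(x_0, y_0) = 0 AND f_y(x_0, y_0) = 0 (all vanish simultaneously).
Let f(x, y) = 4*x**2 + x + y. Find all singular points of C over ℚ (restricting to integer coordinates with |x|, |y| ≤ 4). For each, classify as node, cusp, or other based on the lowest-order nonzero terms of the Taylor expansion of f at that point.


No singular points in the scanned grid; C is smooth there.

Compute partial derivatives:
  f_x = 8*x + 1.
  f_y = 1.
f_y = 1 is a nonzero constant, so f_y never vanishes: no point (x, y) can satisfy f = f_x = f_y = 0. In particular no (x, y) ∈ {−4, ..., 4}² is singular; the curve is smooth.


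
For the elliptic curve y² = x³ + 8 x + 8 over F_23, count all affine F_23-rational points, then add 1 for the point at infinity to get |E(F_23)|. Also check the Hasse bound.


Affine points = {(0, 10), (0, 13), (2, 3), (2, 20), (3, 6), (3, 17), (4, 9), (4, 14), (5, 9), (5, 14), (7, 4), (7, 19), (8, 3), (8, 20), (9, 2), (9, 21), (11, 1), (11, 22), (13, 3), (13, 20), (14, 9), (14, 14), (16, 0), (18, 2), (18, 21), (19, 2), (19, 21), (20, 7), (20, 16)}; affine count = 29; |E(F_23)| = 30.

Discriminant check: Δ ∝ 4a³ + 27b² = 4·8³ + 27·8² = 4·512 + 27·64 ≡ 4 (mod 23). Nonzero ⇒ E is nonsingular.
For each x ∈ F_23, compute rhs = x³ + 8·x + 8 mod 23, then count y ∈ F_23 with y² ≡ rhs.
  x = 0: rhs = 8, matching y values: 10, 13 (2 points).
  x = 1: rhs = 17, matching y values: none (0 points).
  x = 2: rhs = 9, matching y values: 3, 20 (2 points).
  x = 3: rhs = 13, matching y values: 6, 17 (2 points).
  x = 4: rhs = 12, matching y values: 9, 14 (2 points).
  x = 5: rhs = 12, matching y values: 9, 14 (2 points).
  x = 6: rhs = 19, matching y values: none (0 points).
  x = 7: rhs = 16, matching y values: 4, 19 (2 points).
  x = 8: rhs = 9, matching y values: 3, 20 (2 points).
  x = 9: rhs = 4, matching y values: 2, 21 (2 points).
  x = 10: rhs = 7, matching y values: none (0 points).
  x = 11: rhs = 1, matching y values: 1, 22 (2 points).
  x = 12: rhs = 15, matching y values: none (0 points).
  x = 13: rhs = 9, matching y values: 3, 20 (2 points).
  x = 14: rhs = 12, matching y values: 9, 14 (2 points).
  x = 15: rhs = 7, matching y values: none (0 points).
  x = 16: rhs = 0, matching y values: 0 (1 points).
  x = 17: rhs = 20, matching y values: none (0 points).
  x = 18: rhs = 4, matching y values: 2, 21 (2 points).
  x = 19: rhs = 4, matching y values: 2, 21 (2 points).
  x = 20: rhs = 3, matching y values: 7, 16 (2 points).
  x = 21: rhs = 7, matching y values: none (0 points).
  x = 22: rhs = 22, matching y values: none (0 points).
Total affine count: 29.
Full point count |E(F_23)| = 29 + 1 = 30.
Hasse bound: |30 − (23+1)| = |6| = 6 ≤ 2√23 ≈ 9.5917 ✓.


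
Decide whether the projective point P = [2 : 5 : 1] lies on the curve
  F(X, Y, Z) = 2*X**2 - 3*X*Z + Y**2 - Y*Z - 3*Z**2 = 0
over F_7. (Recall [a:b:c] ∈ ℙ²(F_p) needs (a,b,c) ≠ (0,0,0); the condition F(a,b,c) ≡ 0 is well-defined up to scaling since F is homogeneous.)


F(2,5,1) ≡ 5 (mod 7); P is NOT on the curve.

Evaluate F(2, 5, 1) term-by-term (mod 7).
  2*X**2 ↦ 2·4·1·1 = 8
  -3*X*Z ↦ -3·2·1·1 = -6
  Y**2 ↦ 1·1·25·1 = 25
  -Y*Z ↦ -1·1·5·1 = -5
  -3*Z**2 ↦ -3·1·1·1 = -3
Sum: F(2, 5, 1) = (8) + (-6) + (25) + (-5) + (-3) = 19.
Reducing mod 7: 19 ≡ 5 (mod 7).
Since F(a, b, c) ≡ 5 ≠ 0 (mod 7), P does NOT lie on the curve.


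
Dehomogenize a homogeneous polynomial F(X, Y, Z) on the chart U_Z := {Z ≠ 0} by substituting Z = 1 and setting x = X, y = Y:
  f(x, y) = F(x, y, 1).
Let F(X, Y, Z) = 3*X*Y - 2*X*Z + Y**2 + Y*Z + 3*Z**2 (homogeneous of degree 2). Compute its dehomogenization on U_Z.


f(x, y) = 3*x*y - 2*x + y**2 + y + 3

On U_Z we set Z = 1. Each monomial c·X^i·Y^j·Z^k in F becomes c·x^i·y^j·1^k = c·x^i·y^j.
Substituting Z = 1: F(X, Y, 1) = 3*x*y - 2*x + y**2 + y + 3.
Note: deg(f) ≤ deg(F) = 2; strict inequality happens when F is divisible by Z (lost terms).


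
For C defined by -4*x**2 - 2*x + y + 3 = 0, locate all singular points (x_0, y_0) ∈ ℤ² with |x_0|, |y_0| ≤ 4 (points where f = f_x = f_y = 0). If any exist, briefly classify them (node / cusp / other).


No singular points in the scanned grid; C is smooth there.

Compute partial derivatives:
  f_x = -8*x - 2.
  f_y = 1.
f_y = 1 is a nonzero constant, so f_y never vanishes: no point (x, y) can satisfy f = f_x = f_y = 0. In particular no (x, y) ∈ {−4, ..., 4}² is singular; the curve is smooth.


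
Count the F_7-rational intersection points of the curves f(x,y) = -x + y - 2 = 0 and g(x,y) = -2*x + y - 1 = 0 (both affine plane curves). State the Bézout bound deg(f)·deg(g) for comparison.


Common zeros: {(1, 3)}; count = 1; Bézout bound = 1.

deg(f) = 1, deg(g) = 1, so Bézout bound = 1.
Scan x ∈ F_7. For each x, list the y ∈ F_7 with f(x, y) ≡ 0 and those with g(x, y) ≡ 0 (mod 7); the common zeros in that column are the intersection.
  x = 0: f ≡ 0 at y ∈ {2}; g ≡ 0 at y ∈ {1}; common: ∅.
  x = 1: f ≡ 0 at y ∈ {3}; g ≡ 0 at y ∈ {3}; common: {3}.
  x = 2: f ≡ 0 at y ∈ {4}; g ≡ 0 at y ∈ {5}; common: ∅.
  x = 3: f ≡ 0 at y ∈ {5}; g ≡ 0 at y ∈ {0}; common: ∅.
  x = 4: f ≡ 0 at y ∈ {6}; g ≡ 0 at y ∈ {2}; common: ∅.
  x = 5: f ≡ 0 at y ∈ {0}; g ≡ 0 at y ∈ {4}; common: ∅.
  x = 6: f ≡ 0 at y ∈ {1}; g ≡ 0 at y ∈ {6}; common: ∅.
Collecting: common zeros = {(1, 3)}, so the count is 1.
Comparison with the Bézout bound: 1 ≤ 1 = deg(f)·deg(g), as expected for curves with no common component (the bound is attained).


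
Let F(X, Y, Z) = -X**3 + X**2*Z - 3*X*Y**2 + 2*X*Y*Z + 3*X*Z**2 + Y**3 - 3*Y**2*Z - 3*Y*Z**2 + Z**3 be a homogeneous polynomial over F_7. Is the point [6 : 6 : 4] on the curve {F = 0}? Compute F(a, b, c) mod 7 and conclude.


F(6,6,4) ≡ 4 (mod 7); P is NOT on the curve.

Evaluate F(6, 6, 4) term-by-term (mod 7).
  -X**3 ↦ -1·216·1·1 = -216
  X**2*Z ↦ 1·36·1·4 = 144
  -3*X*Y**2 ↦ -3·6·36·1 = -648
  2*X*Y*Z ↦ 2·6·6·4 = 288
  3*X*Z**2 ↦ 3·6·1·16 = 288
  Y**3 ↦ 1·1·216·1 = 216
  -3*Y**2*Z ↦ -3·1·36·4 = -432
  -3*Y*Z**2 ↦ -3·1·6·16 = -288
  Z**3 ↦ 1·1·1·64 = 64
Sum: F(6, 6, 4) = (-216) + (144) + (-648) + (288) + (288) + (216) + (-432) + (-288) + (64) = -584.
Reducing mod 7: -584 ≡ 4 (mod 7).
Since F(a, b, c) ≡ 4 ≠ 0 (mod 7), P does NOT lie on the curve.


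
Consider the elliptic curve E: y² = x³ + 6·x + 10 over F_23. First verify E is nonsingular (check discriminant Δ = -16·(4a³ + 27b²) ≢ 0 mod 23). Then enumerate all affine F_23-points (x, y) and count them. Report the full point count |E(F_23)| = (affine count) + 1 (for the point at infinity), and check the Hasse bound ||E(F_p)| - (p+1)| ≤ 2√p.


Affine points = {(3, 3), (3, 20), (4, 11), (4, 12), (5, 2), (5, 21), (6, 3), (6, 20), (7, 2), (7, 21), (8, 8), (8, 15), (10, 9), (10, 14), (11, 2), (11, 21), (12, 4), (12, 19), (13, 10), (13, 13), (14, 3), (14, 20), (15, 5), (15, 18), (16, 4), (16, 19), (18, 4), (18, 19), (21, 6), (21, 17), (22, 7), (22, 16)}; affine count = 32; |E(F_23)| = 33.

Discriminant check: Δ ∝ 4a³ + 27b² = 4·6³ + 27·10² = 4·216 + 27·100 ≡ 22 (mod 23). Nonzero ⇒ E is nonsingular.
For each x ∈ F_23, compute rhs = x³ + 6·x + 10 mod 23, then count y ∈ F_23 with y² ≡ rhs.
  x = 0: rhs = 10, matching y values: none (0 points).
  x = 1: rhs = 17, matching y values: none (0 points).
  x = 2: rhs = 7, matching y values: none (0 points).
  x = 3: rhs = 9, matching y values: 3, 20 (2 points).
  x = 4: rhs = 6, matching y values: 11, 12 (2 points).
  x = 5: rhs = 4, matching y values: 2, 21 (2 points).
  x = 6: rhs = 9, matching y values: 3, 20 (2 points).
  x = 7: rhs = 4, matching y values: 2, 21 (2 points).
  x = 8: rhs = 18, matching y values: 8, 15 (2 points).
  x = 9: rhs = 11, matching y values: none (0 points).
  x = 10: rhs = 12, matching y values: 9, 14 (2 points).
  x = 11: rhs = 4, matching y values: 2, 21 (2 points).
  x = 12: rhs = 16, matching y values: 4, 19 (2 points).
  x = 13: rhs = 8, matching y values: 10, 13 (2 points).
  x = 14: rhs = 9, matching y values: 3, 20 (2 points).
  x = 15: rhs = 2, matching y values: 5, 18 (2 points).
  x = 16: rhs = 16, matching y values: 4, 19 (2 points).
  x = 17: rhs = 11, matching y values: none (0 points).
  x = 18: rhs = 16, matching y values: 4, 19 (2 points).
  x = 19: rhs = 14, matching y values: none (0 points).
  x = 20: rhs = 11, matching y values: none (0 points).
  x = 21: rhs = 13, matching y values: 6, 17 (2 points).
  x = 22: rhs = 3, matching y values: 7, 16 (2 points).
Total affine count: 32.
Full point count |E(F_23)| = 32 + 1 = 33.
Hasse bound: |33 − (23+1)| = |9| = 9 ≤ 2√23 ≈ 9.5917 ✓.


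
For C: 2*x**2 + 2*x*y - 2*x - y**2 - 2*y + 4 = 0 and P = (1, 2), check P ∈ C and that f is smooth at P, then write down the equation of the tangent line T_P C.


Tangent line at P: 6*x - 4*y + 2 = 0.

Step 1: f(1, 2) = 0, so P lies on C.
Step 2: partial derivatives
  f_x(x, y) = 4*x + 2*y - 2, f_y(x, y) = 2*x - 2*y - 2.
  f_x(P) = 6, f_y(P) = -4 (gradient nonzero, so P is smooth).
Step 3: tangent line at P: 6·(x − 1) + -4·(y − 2) = 0.
Expanding: 6*x - 4*y + 2 = 0.


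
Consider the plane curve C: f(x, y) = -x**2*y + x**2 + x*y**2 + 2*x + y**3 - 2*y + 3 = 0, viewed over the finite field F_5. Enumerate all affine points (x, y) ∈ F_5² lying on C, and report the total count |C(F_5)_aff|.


Affine F_5-points: {(1, 1), (2, 2), (4, 2)}; count = 3.

For each of the 25 pairs (x, y) ∈ F_5², evaluate f(x, y) mod 5. Record the zeros.
  x = 0: [0↦3, 1↦2, 2↦2, 3↦4, 4↦4]  zeros at y ∈ ∅
  x = 1: [0↦1, 1↦0, 2↦2, 3↦3, 4↦4]  zeros at y ∈ {1}
  x = 2: [0↦1, 1↦3, 2↦0, 3↦3, 4↦3]  zeros at y ∈ {2}
  x = 3: [0↦3, 1↦1, 2↦1, 3↦4, 4↦1]  zeros at y ∈ ∅
  x = 4: [0↦2, 1↦4, 2↦0, 3↦1, 4↦3]  zeros at y ∈ {2}
Collecting zeros: affine points = {(1, 1), (2, 2), (4, 2)}.
Total count |C(F_5)_aff| = 3.


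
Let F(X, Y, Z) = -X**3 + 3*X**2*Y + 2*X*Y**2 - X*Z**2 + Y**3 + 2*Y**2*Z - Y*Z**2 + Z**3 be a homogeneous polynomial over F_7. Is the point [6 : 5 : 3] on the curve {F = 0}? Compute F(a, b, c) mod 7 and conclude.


F(6,5,3) ≡ 1 (mod 7); P is NOT on the curve.

Evaluate F(6, 5, 3) term-by-term (mod 7).
  -X**3 ↦ -1·216·1·1 = -216
  3*X**2*Y ↦ 3·36·5·1 = 540
  2*X*Y**2 ↦ 2·6·25·1 = 300
  -X*Z**2 ↦ -1·6·1·9 = -54
  Y**3 ↦ 1·1·125·1 = 125
  2*Y**2*Z ↦ 2·1·25·3 = 150
  -Y*Z**2 ↦ -1·1·5·9 = -45
  Z**3 ↦ 1·1·1·27 = 27
Sum: F(6, 5, 3) = (-216) + (540) + (300) + (-54) + (125) + (150) + (-45) + (27) = 827.
Reducing mod 7: 827 ≡ 1 (mod 7).
Since F(a, b, c) ≡ 1 ≠ 0 (mod 7), P does NOT lie on the curve.


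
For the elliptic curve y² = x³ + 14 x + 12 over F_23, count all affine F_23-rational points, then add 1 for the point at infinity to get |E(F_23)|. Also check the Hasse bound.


Affine points = {(0, 9), (0, 14), (1, 2), (1, 21), (2, 5), (2, 18), (3, 9), (3, 14), (5, 0), (6, 6), (6, 17), (7, 4), (7, 19), (9, 4), (9, 19), (10, 5), (10, 18), (11, 5), (11, 18), (14, 10), (14, 13), (15, 3), (15, 20), (16, 10), (16, 13), (18, 1), (18, 22), (20, 9), (20, 14)}; affine count = 29; |E(F_23)| = 30.

Discriminant check: Δ ∝ 4a³ + 27b² = 4·14³ + 27·12² = 4·2744 + 27·144 ≡ 6 (mod 23). Nonzero ⇒ E is nonsingular.
For each x ∈ F_23, compute rhs = x³ + 14·x + 12 mod 23, then count y ∈ F_23 with y² ≡ rhs.
  x = 0: rhs = 12, matching y values: 9, 14 (2 points).
  x = 1: rhs = 4, matching y values: 2, 21 (2 points).
  x = 2: rhs = 2, matching y values: 5, 18 (2 points).
  x = 3: rhs = 12, matching y values: 9, 14 (2 points).
  x = 4: rhs = 17, matching y values: none (0 points).
  x = 5: rhs = 0, matching y values: 0 (1 points).
  x = 6: rhs = 13, matching y values: 6, 17 (2 points).
  x = 7: rhs = 16, matching y values: 4, 19 (2 points).
  x = 8: rhs = 15, matching y values: none (0 points).
  x = 9: rhs = 16, matching y values: 4, 19 (2 points).
  x = 10: rhs = 2, matching y values: 5, 18 (2 points).
  x = 11: rhs = 2, matching y values: 5, 18 (2 points).
  x = 12: rhs = 22, matching y values: none (0 points).
  x = 13: rhs = 22, matching y values: none (0 points).
  x = 14: rhs = 8, matching y values: 10, 13 (2 points).
  x = 15: rhs = 9, matching y values: 3, 20 (2 points).
  x = 16: rhs = 8, matching y values: 10, 13 (2 points).
  x = 17: rhs = 11, matching y values: none (0 points).
  x = 18: rhs = 1, matching y values: 1, 22 (2 points).
  x = 19: rhs = 7, matching y values: none (0 points).
  x = 20: rhs = 12, matching y values: 9, 14 (2 points).
  x = 21: rhs = 22, matching y values: none (0 points).
  x = 22: rhs = 20, matching y values: none (0 points).
Total affine count: 29.
Full point count |E(F_23)| = 29 + 1 = 30.
Hasse bound: |30 − (23+1)| = |6| = 6 ≤ 2√23 ≈ 9.5917 ✓.


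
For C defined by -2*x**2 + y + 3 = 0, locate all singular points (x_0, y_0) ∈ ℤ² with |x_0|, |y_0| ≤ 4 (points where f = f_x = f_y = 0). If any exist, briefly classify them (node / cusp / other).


No singular points in the scanned grid; C is smooth there.

Compute partial derivatives:
  f_x = -4*x.
  f_y = 1.
f_y = 1 is a nonzero constant, so f_y never vanishes: no point (x, y) can satisfy f = f_x = f_y = 0. In particular no (x, y) ∈ {−4, ..., 4}² is singular; the curve is smooth.


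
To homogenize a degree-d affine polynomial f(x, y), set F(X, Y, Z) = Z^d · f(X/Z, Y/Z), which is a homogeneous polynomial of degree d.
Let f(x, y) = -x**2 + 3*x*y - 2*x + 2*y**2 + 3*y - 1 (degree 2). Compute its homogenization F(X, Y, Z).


F(X, Y, Z) = -X**2 + 3*X*Y - 2*X*Z + 2*Y**2 + 3*Y*Z - Z**2

deg(f) = 2.
Substitute x = X/Z, y = Y/Z into f, then multiply by Z^2.
  monomial -1·x^2·y^0 ↦ -1·X^2·Y^0·Z^0.
  monomial 3·x^1·y^1 ↦ 3·X^1·Y^1·Z^0.
  monomial -2·x^1·y^0 ↦ -2·X^1·Y^0·Z^1.
  monomial 2·x^0·y^2 ↦ 2·X^0·Y^2·Z^0.
  monomial 3·x^0·y^1 ↦ 3·X^0·Y^1·Z^1.
  monomial -1·x^0·y^0 ↦ -1·X^0·Y^0·Z^2.
Collecting: F(X, Y, Z) = -X**2 + 3*X*Y - 2*X*Z + 2*Y**2 + 3*Y*Z - Z**2.


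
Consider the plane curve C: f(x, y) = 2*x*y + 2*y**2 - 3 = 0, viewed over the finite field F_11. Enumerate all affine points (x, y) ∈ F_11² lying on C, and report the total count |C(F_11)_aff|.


Affine F_11-points: {(3, 3), (3, 5), (4, 9), (5, 7), (5, 10), (6, 1), (6, 4), (7, 2), (8, 6), (8, 8)}; count = 10.

For each of the 121 pairs (x, y) ∈ F_11², evaluate f(x, y) mod 11. Record the zeros.
  x = 0: [0↦8, 1↦10, 2↦5, 3↦4, 4↦7, 5↦3, 6↦3, 7↦7, 8↦4, 9↦5, 10↦10]  zeros at y ∈ ∅
  x = 1: [0↦8, 1↦1, 2↦9, 3↦10, 4↦4, 5↦2, 6↦4, 7↦10, 8↦9, 9↦1, 10↦8]  zeros at y ∈ ∅
  x = 2: [0↦8, 1↦3, 2↦2, 3↦5, 4↦1, 5↦1, 6↦5, 7↦2, 8↦3, 9↦8, 10↦6]  zeros at y ∈ ∅
  x = 3: [0↦8, 1↦5, 2↦6, 3↦0, 4↦9, 5↦0, 6↦6, 7↦5, 8↦8, 9↦4, 10↦4]  zeros at y ∈ {3, 5}
  x = 4: [0↦8, 1↦7, 2↦10, 3↦6, 4↦6, 5↦10, 6↦7, 7↦8, 8↦2, 9↦0, 10↦2]  zeros at y ∈ {9}
  x = 5: [0↦8, 1↦9, 2↦3, 3↦1, 4↦3, 5↦9, 6↦8, 7↦0, 8↦7, 9↦7, 10↦0]  zeros at y ∈ {7, 10}
  x = 6: [0↦8, 1↦0, 2↦7, 3↦7, 4↦0, 5↦8, 6↦9, 7↦3, 8↦1, 9↦3, 10↦9]  zeros at y ∈ {1, 4}
  x = 7: [0↦8, 1↦2, 2↦0, 3↦2, 4↦8, 5↦7, 6↦10, 7↦6, 8↦6, 9↦10, 10↦7]  zeros at y ∈ {2}
  x = 8: [0↦8, 1↦4, 2↦4, 3↦8, 4↦5, 5↦6, 6↦0, 7↦9, 8↦0, 9↦6, 10↦5]  zeros at y ∈ {6, 8}
  x = 9: [0↦8, 1↦6, 2↦8, 3↦3, 4↦2, 5↦5, 6↦1, 7↦1, 8↦5, 9↦2, 10↦3]  zeros at y ∈ ∅
  x = 10: [0↦8, 1↦8, 2↦1, 3↦9, 4↦10, 5↦4, 6↦2, 7↦4, 8↦10, 9↦9, 10↦1]  zeros at y ∈ ∅
Collecting zeros: affine points = {(3, 3), (3, 5), (4, 9), (5, 7), (5, 10), (6, 1), (6, 4), (7, 2), (8, 6), (8, 8)}.
Total count |C(F_11)_aff| = 10.


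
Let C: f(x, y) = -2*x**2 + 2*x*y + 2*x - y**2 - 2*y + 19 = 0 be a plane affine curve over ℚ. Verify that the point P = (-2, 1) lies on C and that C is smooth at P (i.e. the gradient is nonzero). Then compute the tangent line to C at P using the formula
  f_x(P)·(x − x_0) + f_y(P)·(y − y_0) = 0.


Tangent line at P: 12*x - 8*y + 32 = 0.

Step 1: f(-2, 1) = 0, so P lies on C.
Step 2: partial derivatives
  f_x(x, y) = -4*x + 2*y + 2, f_y(x, y) = 2*x - 2*y - 2.
  f_x(P) = 12, f_y(P) = -8 (gradient nonzero, so P is smooth).
Step 3: tangent line at P: 12·(x − -2) + -8·(y − 1) = 0.
Expanding: 12*x - 8*y + 32 = 0.


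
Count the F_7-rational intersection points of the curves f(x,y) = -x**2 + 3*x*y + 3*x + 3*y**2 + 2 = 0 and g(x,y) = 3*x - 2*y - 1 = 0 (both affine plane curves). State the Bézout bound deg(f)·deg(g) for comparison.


Common zeros: ∅; count = 0; Bézout bound = 2.

deg(f) = 2, deg(g) = 1, so Bézout bound = 2.
Scan x ∈ F_7. For each x, list the y ∈ F_7 with f(x, y) ≡ 0 and those with g(x, y) ≡ 0 (mod 7); the common zeros in that column are the intersection.
  x = 0: f ≡ 0 at y ∈ {2, 5}; g ≡ 0 at y ∈ {3}; common: ∅.
  x = 1: f ≡ 0 at y ∈ ∅; g ≡ 0 at y ∈ {1}; common: ∅.
  x = 2: f ≡ 0 at y ∈ {2, 3}; g ≡ 0 at y ∈ {6}; common: ∅.
  x = 3: f ≡ 0 at y ∈ {1, 3}; g ≡ 0 at y ∈ {4}; common: ∅.
  x = 4: f ≡ 0 at y ∈ {5}; g ≡ 0 at y ∈ {2}; common: ∅.
  x = 5: f ≡ 0 at y ∈ ∅; g ≡ 0 at y ∈ {0}; common: ∅.
  x = 6: f ≡ 0 at y ∈ ∅; g ≡ 0 at y ∈ {5}; common: ∅.
Collecting: common zeros = ∅, so the count is 0.
Comparison with the Bézout bound: 0 ≤ 2 = deg(f)·deg(g), as expected for curves with no common component (the affine F_7-count falls short of the bound because intersections may lie at infinity, over extension fields, or carry multiplicity).


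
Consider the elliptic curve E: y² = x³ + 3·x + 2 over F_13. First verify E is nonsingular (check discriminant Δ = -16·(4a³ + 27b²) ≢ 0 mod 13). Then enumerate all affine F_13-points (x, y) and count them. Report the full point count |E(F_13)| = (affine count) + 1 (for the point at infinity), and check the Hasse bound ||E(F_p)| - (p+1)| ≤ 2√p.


Affine points = {(2, 4), (2, 9), (3, 5), (3, 8), (4, 0), (5, 5), (5, 8), (9, 2), (9, 11), (11, 1), (11, 12)}; affine count = 11; |E(F_13)| = 12.

Discriminant check: Δ ∝ 4a³ + 27b² = 4·3³ + 27·2² = 4·27 + 27·4 ≡ 8 (mod 13). Nonzero ⇒ E is nonsingular.
For each x ∈ F_13, compute rhs = x³ + 3·x + 2 mod 13, then count y ∈ F_13 with y² ≡ rhs.
  x = 0: rhs = 2, matching y values: none (0 points).
  x = 1: rhs = 6, matching y values: none (0 points).
  x = 2: rhs = 3, matching y values: 4, 9 (2 points).
  x = 3: rhs = 12, matching y values: 5, 8 (2 points).
  x = 4: rhs = 0, matching y values: 0 (1 points).
  x = 5: rhs = 12, matching y values: 5, 8 (2 points).
  x = 6: rhs = 2, matching y values: none (0 points).
  x = 7: rhs = 2, matching y values: none (0 points).
  x = 8: rhs = 5, matching y values: none (0 points).
  x = 9: rhs = 4, matching y values: 2, 11 (2 points).
  x = 10: rhs = 5, matching y values: none (0 points).
  x = 11: rhs = 1, matching y values: 1, 12 (2 points).
  x = 12: rhs = 11, matching y values: none (0 points).
Total affine count: 11.
Full point count |E(F_13)| = 11 + 1 = 12.
Hasse bound: |12 − (13+1)| = |-2| = 2 ≤ 2√13 ≈ 7.2111 ✓.


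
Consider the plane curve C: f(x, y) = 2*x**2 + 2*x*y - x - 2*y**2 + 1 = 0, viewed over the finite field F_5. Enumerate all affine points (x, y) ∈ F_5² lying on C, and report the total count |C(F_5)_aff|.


Affine F_5-points: {(1, 3), (3, 1), (3, 2), (4, 1), (4, 3)}; count = 5.

For each of the 25 pairs (x, y) ∈ F_5², evaluate f(x, y) mod 5. Record the zeros.
  x = 0: [0↦1, 1↦4, 2↦3, 3↦3, 4↦4]  zeros at y ∈ ∅
  x = 1: [0↦2, 1↦2, 2↦3, 3↦0, 4↦3]  zeros at y ∈ {3}
  x = 2: [0↦2, 1↦4, 2↦2, 3↦1, 4↦1]  zeros at y ∈ ∅
  x = 3: [0↦1, 1↦0, 2↦0, 3↦1, 4↦3]  zeros at y ∈ {1, 2}
  x = 4: [0↦4, 1↦0, 2↦2, 3↦0, 4↦4]  zeros at y ∈ {1, 3}
Collecting zeros: affine points = {(1, 3), (3, 1), (3, 2), (4, 1), (4, 3)}.
Total count |C(F_5)_aff| = 5.


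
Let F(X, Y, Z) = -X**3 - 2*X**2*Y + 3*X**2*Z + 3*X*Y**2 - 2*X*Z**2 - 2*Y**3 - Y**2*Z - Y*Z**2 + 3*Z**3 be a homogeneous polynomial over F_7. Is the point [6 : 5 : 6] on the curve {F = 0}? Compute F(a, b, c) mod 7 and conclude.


F(6,5,6) ≡ 4 (mod 7); P is NOT on the curve.

Evaluate F(6, 5, 6) term-by-term (mod 7).
  -X**3 ↦ -1·216·1·1 = -216
  -2*X**2*Y ↦ -2·36·5·1 = -360
  3*X**2*Z ↦ 3·36·1·6 = 648
  3*X*Y**2 ↦ 3·6·25·1 = 450
  -2*X*Z**2 ↦ -2·6·1·36 = -432
  -2*Y**3 ↦ -2·1·125·1 = -250
  -Y**2*Z ↦ -1·1·25·6 = -150
  -Y*Z**2 ↦ -1·1·5·36 = -180
  3*Z**3 ↦ 3·1·1·216 = 648
Sum: F(6, 5, 6) = (-216) + (-360) + (648) + (450) + (-432) + (-250) + (-150) + (-180) + (648) = 158.
Reducing mod 7: 158 ≡ 4 (mod 7).
Since F(a, b, c) ≡ 4 ≠ 0 (mod 7), P does NOT lie on the curve.


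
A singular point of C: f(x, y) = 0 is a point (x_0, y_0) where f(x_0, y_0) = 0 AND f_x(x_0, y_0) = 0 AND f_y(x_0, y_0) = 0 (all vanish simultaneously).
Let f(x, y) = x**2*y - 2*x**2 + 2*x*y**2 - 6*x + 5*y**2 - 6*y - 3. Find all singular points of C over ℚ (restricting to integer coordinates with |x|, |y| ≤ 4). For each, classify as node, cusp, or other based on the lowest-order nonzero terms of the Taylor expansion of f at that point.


Singular points: {(-2, 1)}; classification: node.

Compute partial derivatives:
  f_x = 2*x*y - 4*x + 2*y**2 - 6.
  f_y = x**2 + 4*x*y + 10*y - 6.
Scan x_0 ∈ {−4, ..., 4}. For each x_0, f_y(x_0, y) is a polynomial in y; find its integer roots y ∈ {−4, ..., 4}, then test f_x and f at those candidates.
  x = -4: f_y(-4, y) = 10 - 6*y; no integer root y with |y| ≤ 4.
  x = -3: f_y(-3, y) = 3 - 2*y; no integer root y with |y| ≤ 4.
  x = -2: f_y(-2, y) = 2*y - 2; vanishes at y ∈ {1}. (-2, 1): f_x = 0, f = 0 — SINGULAR.
  x = -1: f_y(-1, y) = 6*y - 5; no integer root y with |y| ≤ 4.
  x = 0: f_y(0, y) = 10*y - 6; no integer root y with |y| ≤ 4.
  x = 1: f_y(1, y) = 14*y - 5; no integer root y with |y| ≤ 4.
  x = 2: f_y(2, y) = 18*y - 2; no integer root y with |y| ≤ 4.
  x = 3: f_y(3, y) = 22*y + 3; no integer root y with |y| ≤ 4.
  x = 4: f_y(4, y) = 26*y + 10; no integer root y with |y| ≤ 4.
Only singular point on the grid: (-2, 1).
Classify: substitute x = -2 + u, y = 1 + v and expand: f = u**2*v - u**2 + 2*u*v**2 + v**2.
No constant or linear terms (consistent with a singular point). Quadratic part: -u**2 + v**2. Cubic part: u**2*v + 2*u*v**2.
The quadratic part v**2 - u**2 = (v − u)(v + u) splits into two distinct linear factors, so there are two distinct tangent lines y − 1 = ±(x − -2) — this is a node (ordinary double point).
Classification: node.


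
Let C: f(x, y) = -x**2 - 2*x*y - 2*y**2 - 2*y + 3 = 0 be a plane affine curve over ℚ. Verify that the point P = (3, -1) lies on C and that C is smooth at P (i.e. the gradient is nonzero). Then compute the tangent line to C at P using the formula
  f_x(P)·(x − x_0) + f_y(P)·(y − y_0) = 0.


Tangent line at P: -4*x - 4*y + 8 = 0.

Step 1: f(3, -1) = 0, so P lies on C.
Step 2: partial derivatives
  f_x(x, y) = -2*x - 2*y, f_y(x, y) = -2*x - 4*y - 2.
  f_x(P) = -4, f_y(P) = -4 (gradient nonzero, so P is smooth).
Step 3: tangent line at P: -4·(x − 3) + -4·(y − -1) = 0.
Expanding: -4*x - 4*y + 8 = 0.


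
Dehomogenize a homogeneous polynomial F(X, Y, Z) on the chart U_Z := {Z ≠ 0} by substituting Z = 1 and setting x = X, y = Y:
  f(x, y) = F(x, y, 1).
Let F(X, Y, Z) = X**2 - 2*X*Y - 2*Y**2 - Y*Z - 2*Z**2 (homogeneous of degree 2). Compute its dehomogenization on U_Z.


f(x, y) = x**2 - 2*x*y - 2*y**2 - y - 2

On U_Z we set Z = 1. Each monomial c·X^i·Y^j·Z^k in F becomes c·x^i·y^j·1^k = c·x^i·y^j.
Substituting Z = 1: F(X, Y, 1) = x**2 - 2*x*y - 2*y**2 - y - 2.
Note: deg(f) ≤ deg(F) = 2; strict inequality happens when F is divisible by Z (lost terms).


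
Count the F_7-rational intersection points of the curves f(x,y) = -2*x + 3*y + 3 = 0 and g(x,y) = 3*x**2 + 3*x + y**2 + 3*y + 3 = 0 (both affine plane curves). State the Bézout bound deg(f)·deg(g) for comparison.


Common zeros: {(4, 4), (6, 3)}; count = 2; Bézout bound = 2.

deg(f) = 1, deg(g) = 2, so Bézout bound = 2.
Scan x ∈ F_7. For each x, list the y ∈ F_7 with f(x, y) ≡ 0 and those with g(x, y) ≡ 0 (mod 7); the common zeros in that column are the intersection.
  x = 0: f ≡ 0 at y ∈ {6}; g ≡ 0 at y ∈ {1, 3}; common: ∅.
  x = 1: f ≡ 0 at y ∈ {2}; g ≡ 0 at y ∈ {5, 6}; common: ∅.
  x = 2: f ≡ 0 at y ∈ {5}; g ≡ 0 at y ∈ {0, 4}; common: ∅.
  x = 3: f ≡ 0 at y ∈ {1}; g ≡ 0 at y ∈ {2}; common: ∅.
  x = 4: f ≡ 0 at y ∈ {4}; g ≡ 0 at y ∈ {0, 4}; common: {4}.
  x = 5: f ≡ 0 at y ∈ {0}; g ≡ 0 at y ∈ {5, 6}; common: ∅.
  x = 6: f ≡ 0 at y ∈ {3}; g ≡ 0 at y ∈ {1, 3}; common: {3}.
Collecting: common zeros = {(4, 4), (6, 3)}, so the count is 2.
Comparison with the Bézout bound: 2 ≤ 2 = deg(f)·deg(g), as expected for curves with no common component (the bound is attained).


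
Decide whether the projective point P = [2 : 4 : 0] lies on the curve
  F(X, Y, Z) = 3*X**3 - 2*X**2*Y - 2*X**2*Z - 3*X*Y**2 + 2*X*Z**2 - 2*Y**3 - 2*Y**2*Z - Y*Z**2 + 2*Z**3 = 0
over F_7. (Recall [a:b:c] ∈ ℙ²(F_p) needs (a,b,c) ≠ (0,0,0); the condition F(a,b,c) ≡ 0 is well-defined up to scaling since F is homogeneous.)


F(2,4,0) ≡ 6 (mod 7); P is NOT on the curve.

Evaluate F(2, 4, 0) term-by-term (mod 7).
  3*X**3 ↦ 3·8·1·1 = 24
  -2*X**2*Y ↦ -2·4·4·1 = -32
  -2*X**2*Z ↦ -2·4·1·0 = 0
  -3*X*Y**2 ↦ -3·2·16·1 = -96
  2*X*Z**2 ↦ 2·2·1·0 = 0
  -2*Y**3 ↦ -2·1·64·1 = -128
  -2*Y**2*Z ↦ -2·1·16·0 = 0
  -Y*Z**2 ↦ -1·1·4·0 = 0
  2*Z**3 ↦ 2·1·1·0 = 0
Sum: F(2, 4, 0) = (24) + (-32) + (0) + (-96) + (0) + (-128) + (0) + (0) + (0) = -232.
Reducing mod 7: -232 ≡ 6 (mod 7).
Since F(a, b, c) ≡ 6 ≠ 0 (mod 7), P does NOT lie on the curve.


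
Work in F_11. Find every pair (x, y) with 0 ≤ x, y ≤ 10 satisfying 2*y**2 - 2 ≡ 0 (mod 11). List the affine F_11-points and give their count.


Affine F_11-points: {(0, 1), (0, 10), (1, 1), (1, 10), (2, 1), (2, 10), (3, 1), (3, 10), (4, 1), (4, 10), (5, 1), (5, 10), (6, 1), (6, 10), (7, 1), (7, 10), (8, 1), (8, 10), (9, 1), (9, 10), (10, 1), (10, 10)}; count = 22.

For each of the 121 pairs (x, y) ∈ F_11², evaluate f(x, y) mod 11. Record the zeros.
  x = 0: [0↦9, 1↦0, 2↦6, 3↦5, 4↦8, 5↦4, 6↦4, 7↦8, 8↦5, 9↦6, 10↦0]  zeros at y ∈ {1, 10}
  x = 1: [0↦9, 1↦0, 2↦6, 3↦5, 4↦8, 5↦4, 6↦4, 7↦8, 8↦5, 9↦6, 10↦0]  zeros at y ∈ {1, 10}
  x = 2: [0↦9, 1↦0, 2↦6, 3↦5, 4↦8, 5↦4, 6↦4, 7↦8, 8↦5, 9↦6, 10↦0]  zeros at y ∈ {1, 10}
  x = 3: [0↦9, 1↦0, 2↦6, 3↦5, 4↦8, 5↦4, 6↦4, 7↦8, 8↦5, 9↦6, 10↦0]  zeros at y ∈ {1, 10}
  x = 4: [0↦9, 1↦0, 2↦6, 3↦5, 4↦8, 5↦4, 6↦4, 7↦8, 8↦5, 9↦6, 10↦0]  zeros at y ∈ {1, 10}
  x = 5: [0↦9, 1↦0, 2↦6, 3↦5, 4↦8, 5↦4, 6↦4, 7↦8, 8↦5, 9↦6, 10↦0]  zeros at y ∈ {1, 10}
  x = 6: [0↦9, 1↦0, 2↦6, 3↦5, 4↦8, 5↦4, 6↦4, 7↦8, 8↦5, 9↦6, 10↦0]  zeros at y ∈ {1, 10}
  x = 7: [0↦9, 1↦0, 2↦6, 3↦5, 4↦8, 5↦4, 6↦4, 7↦8, 8↦5, 9↦6, 10↦0]  zeros at y ∈ {1, 10}
  x = 8: [0↦9, 1↦0, 2↦6, 3↦5, 4↦8, 5↦4, 6↦4, 7↦8, 8↦5, 9↦6, 10↦0]  zeros at y ∈ {1, 10}
  x = 9: [0↦9, 1↦0, 2↦6, 3↦5, 4↦8, 5↦4, 6↦4, 7↦8, 8↦5, 9↦6, 10↦0]  zeros at y ∈ {1, 10}
  x = 10: [0↦9, 1↦0, 2↦6, 3↦5, 4↦8, 5↦4, 6↦4, 7↦8, 8↦5, 9↦6, 10↦0]  zeros at y ∈ {1, 10}
Collecting zeros: affine points = {(0, 1), (0, 10), (1, 1), (1, 10), (2, 1), (2, 10), (3, 1), (3, 10), (4, 1), (4, 10), (5, 1), (5, 10), (6, 1), (6, 10), (7, 1), (7, 10), (8, 1), (8, 10), (9, 1), (9, 10), (10, 1), (10, 10)}.
Total count |C(F_11)_aff| = 22.


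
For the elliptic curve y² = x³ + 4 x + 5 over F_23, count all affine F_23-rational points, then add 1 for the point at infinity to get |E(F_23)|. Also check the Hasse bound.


Affine points = {(4, 4), (4, 19), (5, 9), (5, 14), (7, 10), (7, 13), (11, 0), (13, 0), (15, 6), (15, 17), (16, 5), (16, 18), (17, 8), (17, 15), (20, 9), (20, 14), (21, 9), (21, 14), (22, 0)}; affine count = 19; |E(F_23)| = 20.

Discriminant check: Δ ∝ 4a³ + 27b² = 4·4³ + 27·5² = 4·64 + 27·25 ≡ 11 (mod 23). Nonzero ⇒ E is nonsingular.
For each x ∈ F_23, compute rhs = x³ + 4·x + 5 mod 23, then count y ∈ F_23 with y² ≡ rhs.
  x = 0: rhs = 5, matching y values: none (0 points).
  x = 1: rhs = 10, matching y values: none (0 points).
  x = 2: rhs = 21, matching y values: none (0 points).
  x = 3: rhs = 21, matching y values: none (0 points).
  x = 4: rhs = 16, matching y values: 4, 19 (2 points).
  x = 5: rhs = 12, matching y values: 9, 14 (2 points).
  x = 6: rhs = 15, matching y values: none (0 points).
  x = 7: rhs = 8, matching y values: 10, 13 (2 points).
  x = 8: rhs = 20, matching y values: none (0 points).
  x = 9: rhs = 11, matching y values: none (0 points).
  x = 10: rhs = 10, matching y values: none (0 points).
  x = 11: rhs = 0, matching y values: 0 (1 points).
  x = 12: rhs = 10, matching y values: none (0 points).
  x = 13: rhs = 0, matching y values: 0 (1 points).
  x = 14: rhs = 22, matching y values: none (0 points).
  x = 15: rhs = 13, matching y values: 6, 17 (2 points).
  x = 16: rhs = 2, matching y values: 5, 18 (2 points).
  x = 17: rhs = 18, matching y values: 8, 15 (2 points).
  x = 18: rhs = 21, matching y values: none (0 points).
  x = 19: rhs = 17, matching y values: none (0 points).
  x = 20: rhs = 12, matching y values: 9, 14 (2 points).
  x = 21: rhs = 12, matching y values: 9, 14 (2 points).
  x = 22: rhs = 0, matching y values: 0 (1 points).
Total affine count: 19.
Full point count |E(F_23)| = 19 + 1 = 20.
Hasse bound: |20 − (23+1)| = |-4| = 4 ≤ 2√23 ≈ 9.5917 ✓.


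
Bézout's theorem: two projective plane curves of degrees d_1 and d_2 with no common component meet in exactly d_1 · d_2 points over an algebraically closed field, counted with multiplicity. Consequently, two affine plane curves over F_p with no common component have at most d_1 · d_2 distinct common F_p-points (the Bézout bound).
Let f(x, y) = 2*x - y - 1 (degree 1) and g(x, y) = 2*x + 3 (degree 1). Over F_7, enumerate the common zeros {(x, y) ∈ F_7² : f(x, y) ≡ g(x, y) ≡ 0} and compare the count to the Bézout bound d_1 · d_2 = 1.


Common zeros: {(2, 3)}; count = 1; Bézout bound = 1.

deg(f) = 1, deg(g) = 1, so Bézout bound = 1.
Scan x ∈ F_7. For each x, list the y ∈ F_7 with f(x, y) ≡ 0 and those with g(x, y) ≡ 0 (mod 7); the common zeros in that column are the intersection.
  x = 0: f ≡ 0 at y ∈ {6}; g ≡ 0 at y ∈ ∅; common: ∅.
  x = 1: f ≡ 0 at y ∈ {1}; g ≡ 0 at y ∈ ∅; common: ∅.
  x = 2: f ≡ 0 at y ∈ {3}; g ≡ 0 at y ∈ {0, 1, 2, 3, 4, 5, 6}; common: {3}.
  x = 3: f ≡ 0 at y ∈ {5}; g ≡ 0 at y ∈ ∅; common: ∅.
  x = 4: f ≡ 0 at y ∈ {0}; g ≡ 0 at y ∈ ∅; common: ∅.
  x = 5: f ≡ 0 at y ∈ {2}; g ≡ 0 at y ∈ ∅; common: ∅.
  x = 6: f ≡ 0 at y ∈ {4}; g ≡ 0 at y ∈ ∅; common: ∅.
Collecting: common zeros = {(2, 3)}, so the count is 1.
Comparison with the Bézout bound: 1 ≤ 1 = deg(f)·deg(g), as expected for curves with no common component (the bound is attained).


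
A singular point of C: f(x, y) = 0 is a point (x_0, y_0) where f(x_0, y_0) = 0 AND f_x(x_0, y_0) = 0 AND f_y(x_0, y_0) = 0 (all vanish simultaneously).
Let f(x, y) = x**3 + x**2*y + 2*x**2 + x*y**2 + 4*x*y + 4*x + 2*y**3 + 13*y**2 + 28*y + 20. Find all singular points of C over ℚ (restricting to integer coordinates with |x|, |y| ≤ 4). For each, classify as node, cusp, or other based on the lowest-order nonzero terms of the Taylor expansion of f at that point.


Singular points: {(0, -2)}; classification: cusp.

Compute partial derivatives:
  f_x = 3*x**2 + 2*x*y + 4*x + y**2 + 4*y + 4.
  f_y = x**2 + 2*x*y + 4*x + 6*y**2 + 26*y + 28.
Scan x_0 ∈ {−4, ..., 4}. For each x_0, f_y(x_0, y) is a polynomial in y; find its integer roots y ∈ {−4, ..., 4}, then test f_x and f at those candidates.
  x = -4: f_y(-4, y) = 6*y**2 + 18*y + 28; no integer root y with |y| ≤ 4.
  x = -3: f_y(-3, y) = 6*y**2 + 20*y + 25; no integer root y with |y| ≤ 4.
  x = -2: f_y(-2, y) = 6*y**2 + 22*y + 24; no integer root y with |y| ≤ 4.
  x = -1: f_y(-1, y) = 6*y**2 + 24*y + 25; no integer root y with |y| ≤ 4.
  x = 0: f_y(0, y) = 6*y**2 + 26*y + 28; vanishes at y ∈ {-2}. (0, -2): f_x = 0, f = 0 — SINGULAR.
  x = 1: f_y(1, y) = 6*y**2 + 28*y + 33; no integer root y with |y| ≤ 4.
  x = 2: f_y(2, y) = 6*y**2 + 30*y + 40; no integer root y with |y| ≤ 4.
  x = 3: f_y(3, y) = 6*y**2 + 32*y + 49; no integer root y with |y| ≤ 4.
  x = 4: f_y(4, y) = 6*y**2 + 34*y + 60; no integer root y with |y| ≤ 4.
Only singular point on the grid: (0, -2).
Classify: substitute x = 0 + u, y = -2 + v and expand: f = u**3 + u**2*v + u*v**2 + 2*v**3 + v**2.
No constant or linear terms (consistent with a singular point). Quadratic part: v**2. Cubic part: u**3 + u**2*v + u*v**2 + 2*v**3.
The quadratic part v**2 is a perfect square, so there is a single (double) tangent line v = 0, i.e. y = -2. Restricting the cubic part to that line (v = 0) leaves u**3 ≠ 0, so f is not divisible by v and the branch is v² ≈ -u**3 to lowest order — this is a cusp.
Classification: cusp.
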